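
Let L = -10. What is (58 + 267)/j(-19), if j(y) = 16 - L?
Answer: 25/2 ≈ 12.500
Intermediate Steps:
j(y) = 26 (j(y) = 16 - 1*(-10) = 16 + 10 = 26)
(58 + 267)/j(-19) = (58 + 267)/26 = 325*(1/26) = 25/2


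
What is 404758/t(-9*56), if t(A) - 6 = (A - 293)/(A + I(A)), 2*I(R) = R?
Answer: 305997048/5333 ≈ 57378.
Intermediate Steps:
I(R) = R/2
t(A) = 6 + 2*(-293 + A)/(3*A) (t(A) = 6 + (A - 293)/(A + A/2) = 6 + (-293 + A)/((3*A/2)) = 6 + (-293 + A)*(2/(3*A)) = 6 + 2*(-293 + A)/(3*A))
404758/t(-9*56) = 404758/((2*(-293 + 10*(-9*56))/(3*((-9*56))))) = 404758/(((⅔)*(-293 + 10*(-504))/(-504))) = 404758/(((⅔)*(-1/504)*(-293 - 5040))) = 404758/(((⅔)*(-1/504)*(-5333))) = 404758/(5333/756) = 404758*(756/5333) = 305997048/5333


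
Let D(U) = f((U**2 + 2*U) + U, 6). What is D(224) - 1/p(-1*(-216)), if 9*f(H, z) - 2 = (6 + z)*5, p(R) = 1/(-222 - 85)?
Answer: 2825/9 ≈ 313.89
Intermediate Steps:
p(R) = -1/307 (p(R) = 1/(-307) = -1/307)
f(H, z) = 32/9 + 5*z/9 (f(H, z) = 2/9 + ((6 + z)*5)/9 = 2/9 + (30 + 5*z)/9 = 2/9 + (10/3 + 5*z/9) = 32/9 + 5*z/9)
D(U) = 62/9 (D(U) = 32/9 + (5/9)*6 = 32/9 + 10/3 = 62/9)
D(224) - 1/p(-1*(-216)) = 62/9 - 1/(-1/307) = 62/9 - 1*(-307) = 62/9 + 307 = 2825/9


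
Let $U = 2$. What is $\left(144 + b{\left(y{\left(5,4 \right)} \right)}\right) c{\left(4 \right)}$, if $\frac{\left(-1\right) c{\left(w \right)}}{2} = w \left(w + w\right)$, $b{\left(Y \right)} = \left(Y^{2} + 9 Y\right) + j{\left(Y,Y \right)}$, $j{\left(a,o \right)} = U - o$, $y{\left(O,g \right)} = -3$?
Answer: $-8384$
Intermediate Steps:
$j{\left(a,o \right)} = 2 - o$
$b{\left(Y \right)} = 2 + Y^{2} + 8 Y$ ($b{\left(Y \right)} = \left(Y^{2} + 9 Y\right) - \left(-2 + Y\right) = 2 + Y^{2} + 8 Y$)
$c{\left(w \right)} = - 4 w^{2}$ ($c{\left(w \right)} = - 2 w \left(w + w\right) = - 2 w 2 w = - 2 \cdot 2 w^{2} = - 4 w^{2}$)
$\left(144 + b{\left(y{\left(5,4 \right)} \right)}\right) c{\left(4 \right)} = \left(144 + \left(2 + \left(-3\right)^{2} + 8 \left(-3\right)\right)\right) \left(- 4 \cdot 4^{2}\right) = \left(144 + \left(2 + 9 - 24\right)\right) \left(\left(-4\right) 16\right) = \left(144 - 13\right) \left(-64\right) = 131 \left(-64\right) = -8384$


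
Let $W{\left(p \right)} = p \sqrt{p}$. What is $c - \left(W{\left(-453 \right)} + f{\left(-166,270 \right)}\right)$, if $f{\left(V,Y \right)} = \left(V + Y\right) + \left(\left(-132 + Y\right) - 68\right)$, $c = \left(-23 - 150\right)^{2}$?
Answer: $29755 + 453 i \sqrt{453} \approx 29755.0 + 9641.6 i$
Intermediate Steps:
$W{\left(p \right)} = p^{\frac{3}{2}}$
$c = 29929$ ($c = \left(-173\right)^{2} = 29929$)
$f{\left(V,Y \right)} = -200 + V + 2 Y$ ($f{\left(V,Y \right)} = \left(V + Y\right) + \left(-200 + Y\right) = -200 + V + 2 Y$)
$c - \left(W{\left(-453 \right)} + f{\left(-166,270 \right)}\right) = 29929 - \left(\left(-453\right)^{\frac{3}{2}} - -174\right) = 29929 - \left(- 453 i \sqrt{453} - -174\right) = 29929 - \left(- 453 i \sqrt{453} + 174\right) = 29929 - \left(174 - 453 i \sqrt{453}\right) = 29755 + 453 i \sqrt{453}$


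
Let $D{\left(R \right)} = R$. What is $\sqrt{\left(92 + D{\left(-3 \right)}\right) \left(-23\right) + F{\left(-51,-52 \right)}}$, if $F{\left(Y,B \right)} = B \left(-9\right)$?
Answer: $i \sqrt{1579} \approx 39.737 i$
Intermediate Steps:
$F{\left(Y,B \right)} = - 9 B$
$\sqrt{\left(92 + D{\left(-3 \right)}\right) \left(-23\right) + F{\left(-51,-52 \right)}} = \sqrt{\left(92 - 3\right) \left(-23\right) - -468} = \sqrt{89 \left(-23\right) + 468} = \sqrt{-2047 + 468} = \sqrt{-1579} = i \sqrt{1579}$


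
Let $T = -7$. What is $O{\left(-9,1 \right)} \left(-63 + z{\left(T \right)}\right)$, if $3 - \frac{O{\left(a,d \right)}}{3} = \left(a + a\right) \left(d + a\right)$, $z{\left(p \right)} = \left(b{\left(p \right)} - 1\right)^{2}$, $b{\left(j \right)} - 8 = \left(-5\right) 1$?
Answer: $24957$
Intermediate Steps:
$b{\left(j \right)} = 3$ ($b{\left(j \right)} = 8 - 5 = 3$)
$z{\left(p \right)} = 4$ ($z{\left(p \right)} = \left(3 - 1\right)^{2} = 2^{2} = 4$)
$O{\left(a,d \right)} = 9 - 6 a \left(a + d\right)$ ($O{\left(a,d \right)} = 9 - 3 \left(a + a\right) \left(d + a\right) = 9 - 3 \cdot 2 a \left(a + d\right) = 9 - 6 a \left(a + d\right)$)
$O{\left(-9,1 \right)} \left(-63 + z{\left(T \right)}\right) = \left(9 - 6 \left(-9\right)^{2} - \left(-54\right) 1\right) \left(-63 + 4\right) = \left(9 - 486 + 54\right) \left(-59\right) = \left(-423\right) \left(-59\right) = 24957$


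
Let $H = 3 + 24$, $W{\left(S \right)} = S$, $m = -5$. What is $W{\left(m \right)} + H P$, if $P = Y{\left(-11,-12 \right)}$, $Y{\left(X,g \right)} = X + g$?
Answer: $-626$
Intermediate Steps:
$P = -23$ ($P = -11 - 12 = -23$)
$H = 27$
$W{\left(m \right)} + H P = -5 + 27 \left(-23\right) = -5 - 621 = -626$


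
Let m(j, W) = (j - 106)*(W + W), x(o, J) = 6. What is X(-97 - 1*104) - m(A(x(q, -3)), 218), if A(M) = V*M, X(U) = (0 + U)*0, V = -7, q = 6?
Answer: 64528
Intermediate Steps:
X(U) = 0 (X(U) = U*0 = 0)
A(M) = -7*M
m(j, W) = 2*W*(-106 + j) (m(j, W) = (-106 + j)*(2*W) = 2*W*(-106 + j))
X(-97 - 1*104) - m(A(x(q, -3)), 218) = 0 - 2*218*(-106 - 7*6) = 0 - 2*218*(-106 - 42) = 0 - 2*218*(-148) = 0 - 1*(-64528) = 0 + 64528 = 64528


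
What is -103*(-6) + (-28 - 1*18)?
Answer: 572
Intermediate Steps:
-103*(-6) + (-28 - 1*18) = 618 + (-28 - 18) = 618 - 46 = 572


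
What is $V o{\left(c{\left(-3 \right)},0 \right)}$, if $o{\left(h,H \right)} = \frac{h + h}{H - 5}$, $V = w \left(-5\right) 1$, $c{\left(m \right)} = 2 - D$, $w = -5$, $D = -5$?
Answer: $-70$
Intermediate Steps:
$c{\left(m \right)} = 7$ ($c{\left(m \right)} = 2 - -5 = 2 + 5 = 7$)
$V = 25$ ($V = \left(-5\right) \left(-5\right) 1 = 25 \cdot 1 = 25$)
$o{\left(h,H \right)} = \frac{2 h}{-5 + H}$
$V o{\left(c{\left(-3 \right)},0 \right)} = 25 \cdot 2 \cdot 7 \frac{1}{-5 + 0} = 25 \cdot 2 \cdot 7 \frac{1}{-5} = 25 \cdot 2 \cdot 7 \left(- \frac{1}{5}\right) = 25 \left(- \frac{14}{5}\right) = -70$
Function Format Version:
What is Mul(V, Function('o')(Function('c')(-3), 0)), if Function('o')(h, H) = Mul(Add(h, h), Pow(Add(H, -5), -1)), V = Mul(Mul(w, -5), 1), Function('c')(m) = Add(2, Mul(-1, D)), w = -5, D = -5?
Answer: -70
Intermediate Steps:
Function('c')(m) = 7 (Function('c')(m) = Add(2, Mul(-1, -5)) = Add(2, 5) = 7)
V = 25 (V = Mul(Mul(-5, -5), 1) = Mul(25, 1) = 25)
Function('o')(h, H) = Mul(2, h, Pow(Add(-5, H), -1)) (Function('o')(h, H) = Mul(Mul(2, h), Pow(Add(-5, H), -1)) = Mul(2, h, Pow(Add(-5, H), -1)))
Mul(V, Function('o')(Function('c')(-3), 0)) = Mul(25, Mul(2, 7, Pow(Add(-5, 0), -1))) = Mul(25, Mul(2, 7, Pow(-5, -1))) = Mul(25, Mul(2, 7, Rational(-1, 5))) = Mul(25, Rational(-14, 5)) = -70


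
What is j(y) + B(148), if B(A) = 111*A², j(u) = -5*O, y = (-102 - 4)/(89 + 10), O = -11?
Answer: 2431399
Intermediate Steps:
y = -106/99 ≈ -1.0707
j(u) = 55 (j(u) = -5*(-11) = 55)
j(y) + B(148) = 55 + 111*148² = 55 + 111*21904 = 55 + 2431344 = 2431399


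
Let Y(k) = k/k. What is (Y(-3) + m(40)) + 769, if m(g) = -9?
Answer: 761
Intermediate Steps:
Y(k) = 1
(Y(-3) + m(40)) + 769 = (1 - 9) + 769 = -8 + 769 = 761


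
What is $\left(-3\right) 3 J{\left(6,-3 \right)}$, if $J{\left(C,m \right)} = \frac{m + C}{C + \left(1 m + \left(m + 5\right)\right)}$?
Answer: $- \frac{27}{5} \approx -5.4$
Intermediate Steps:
$J{\left(C,m \right)} = \frac{C + m}{5 + C + 2 m}$ ($J{\left(C,m \right)} = \frac{C + m}{C + \left(m + \left(5 + m\right)\right)} = \frac{C + m}{C + \left(5 + 2 m\right)} = \frac{C + m}{5 + C + 2 m}$)
$\left(-3\right) 3 J{\left(6,-3 \right)} = \left(-3\right) 3 \frac{6 - 3}{5 + 6 + 2 \left(-3\right)} = - 9 \frac{1}{5 + 6 - 6} \cdot 3 = - 9 \cdot \frac{1}{5} \cdot 3 = \left(-9\right) \frac{3}{5} = - \frac{27}{5}$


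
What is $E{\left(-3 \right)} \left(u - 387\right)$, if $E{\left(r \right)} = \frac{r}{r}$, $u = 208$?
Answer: $-179$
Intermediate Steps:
$E{\left(r \right)} = 1$
$E{\left(-3 \right)} \left(u - 387\right) = 1 \left(208 - 387\right) = 1 \left(-179\right) = -179$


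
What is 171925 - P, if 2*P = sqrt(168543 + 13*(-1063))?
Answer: 171925 - sqrt(38681) ≈ 1.7173e+5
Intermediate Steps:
P = sqrt(38681) (P = sqrt(168543 + 13*(-1063))/2 = sqrt(168543 - 13819)/2 = sqrt(154724)/2 = (2*sqrt(38681))/2 = sqrt(38681) ≈ 196.67)
171925 - P = 171925 - sqrt(38681)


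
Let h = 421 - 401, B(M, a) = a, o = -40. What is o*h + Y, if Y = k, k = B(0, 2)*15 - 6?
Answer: -776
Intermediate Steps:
h = 20
k = 24 (k = 2*15 - 6 = 30 - 6 = 24)
Y = 24
o*h + Y = -40*20 + 24 = -800 + 24 = -776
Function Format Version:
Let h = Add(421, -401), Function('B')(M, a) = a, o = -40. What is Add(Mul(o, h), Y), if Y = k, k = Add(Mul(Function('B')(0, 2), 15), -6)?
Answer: -776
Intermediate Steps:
h = 20
k = 24 (k = Add(Mul(2, 15), -6) = Add(30, -6) = 24)
Y = 24
Add(Mul(o, h), Y) = Add(Mul(-40, 20), 24) = Add(-800, 24) = -776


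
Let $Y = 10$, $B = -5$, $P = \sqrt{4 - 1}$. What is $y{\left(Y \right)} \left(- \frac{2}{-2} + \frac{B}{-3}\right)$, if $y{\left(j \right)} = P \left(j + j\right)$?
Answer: $\frac{160 \sqrt{3}}{3} \approx 92.376$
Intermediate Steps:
$P = \sqrt{3} \approx 1.732$
$y{\left(j \right)} = 2 j \sqrt{3}$ ($y{\left(j \right)} = \sqrt{3} \left(j + j\right) = \sqrt{3} \cdot 2 j = 2 j \sqrt{3}$)
$y{\left(Y \right)} \left(- \frac{2}{-2} + \frac{B}{-3}\right) = 2 \cdot 10 \sqrt{3} \left(- \frac{2}{-2} - \frac{5}{-3}\right) = 20 \sqrt{3} \left(\left(-2\right) \left(- \frac{1}{2}\right) - - \frac{5}{3}\right) = 20 \sqrt{3} \left(1 + \frac{5}{3}\right) = 20 \sqrt{3} \cdot \frac{8}{3} = \frac{160 \sqrt{3}}{3}$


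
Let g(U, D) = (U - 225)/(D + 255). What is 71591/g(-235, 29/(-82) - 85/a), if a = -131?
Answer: -196329798171/4941320 ≈ -39732.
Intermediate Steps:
g(U, D) = (-225 + U)/(255 + D)
71591/g(-235, 29/(-82) - 85/a) = 71591/(((-225 - 235)/(255 + (29/(-82) - 85/(-131))))) = 71591/((-460/(255 + (29*(-1/82) - 85*(-1/131))))) = 71591/((-460/(255 + (-29/82 + 85/131)))) = 71591/((-460/(255 + 3171/10742))) = 71591/((-460/(2742381/10742))) = 71591/(((10742/2742381)*(-460))) = 71591/(-4941320/2742381) = 71591*(-2742381/4941320) = -196329798171/4941320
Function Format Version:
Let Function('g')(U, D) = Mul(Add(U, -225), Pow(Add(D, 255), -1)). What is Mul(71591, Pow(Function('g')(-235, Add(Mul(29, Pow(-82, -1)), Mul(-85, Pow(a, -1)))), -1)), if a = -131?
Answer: Rational(-196329798171, 4941320) ≈ -39732.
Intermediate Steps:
Function('g')(U, D) = Mul(Pow(Add(255, D), -1), Add(-225, U)) (Function('g')(U, D) = Mul(Add(-225, U), Pow(Add(255, D), -1)) = Mul(Pow(Add(255, D), -1), Add(-225, U)))
Mul(71591, Pow(Function('g')(-235, Add(Mul(29, Pow(-82, -1)), Mul(-85, Pow(a, -1)))), -1)) = Mul(71591, Pow(Mul(Pow(Add(255, Add(Mul(29, Pow(-82, -1)), Mul(-85, Pow(-131, -1)))), -1), Add(-225, -235)), -1)) = Mul(71591, Pow(Mul(Pow(Add(255, Add(Mul(29, Rational(-1, 82)), Mul(-85, Rational(-1, 131)))), -1), -460), -1)) = Mul(71591, Pow(Mul(Pow(Add(255, Add(Rational(-29, 82), Rational(85, 131))), -1), -460), -1)) = Mul(71591, Pow(Mul(Pow(Add(255, Rational(3171, 10742)), -1), -460), -1)) = Mul(71591, Pow(Mul(Pow(Rational(2742381, 10742), -1), -460), -1)) = Mul(71591, Pow(Mul(Rational(10742, 2742381), -460), -1)) = Mul(71591, Pow(Rational(-4941320, 2742381), -1)) = Mul(71591, Rational(-2742381, 4941320)) = Rational(-196329798171, 4941320)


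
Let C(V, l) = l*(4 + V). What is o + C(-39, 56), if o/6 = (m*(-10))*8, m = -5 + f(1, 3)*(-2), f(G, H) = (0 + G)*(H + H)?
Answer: 6200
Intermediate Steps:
f(G, H) = 2*G*H (f(G, H) = G*(2*H) = 2*G*H)
m = -17 (m = -5 + (2*1*3)*(-2) = -5 + 6*(-2) = -5 - 12 = -17)
o = 8160 (o = 6*(-17*(-10)*8) = 6*(170*8) = 6*1360 = 8160)
o + C(-39, 56) = 8160 + 56*(4 - 39) = 8160 + 56*(-35) = 8160 - 1960 = 6200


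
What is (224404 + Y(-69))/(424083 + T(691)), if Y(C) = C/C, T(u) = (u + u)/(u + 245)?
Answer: 21004308/39694307 ≈ 0.52915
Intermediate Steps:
T(u) = 2*u/(245 + u) (T(u) = (2*u)/(245 + u) = 2*u/(245 + u))
Y(C) = 1
(224404 + Y(-69))/(424083 + T(691)) = (224404 + 1)/(424083 + 2*691/(245 + 691)) = 224405/(424083 + 2*691/936) = 224405/(424083 + 2*691*(1/936)) = 224405/(424083 + 691/468) = 224405/(198471535/468) = 224405*(468/198471535) = 21004308/39694307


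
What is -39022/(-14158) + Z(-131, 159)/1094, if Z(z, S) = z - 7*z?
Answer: 13454564/3872213 ≈ 3.4746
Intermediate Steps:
Z(z, S) = -6*z
-39022/(-14158) + Z(-131, 159)/1094 = -39022/(-14158) - 6*(-131)/1094 = -39022*(-1/14158) + 786*(1/1094) = 19511/7079 + 393/547 = 13454564/3872213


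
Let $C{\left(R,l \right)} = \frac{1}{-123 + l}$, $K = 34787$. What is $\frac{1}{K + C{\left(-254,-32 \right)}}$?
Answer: $\frac{155}{5391984} \approx 2.8746 \cdot 10^{-5}$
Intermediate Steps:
$\frac{1}{K + C{\left(-254,-32 \right)}} = \frac{1}{34787 + \frac{1}{-123 - 32}} = \frac{1}{34787 + \frac{1}{-155}} = \frac{1}{34787 - \frac{1}{155}} = \frac{1}{\frac{5391984}{155}} = \frac{155}{5391984}$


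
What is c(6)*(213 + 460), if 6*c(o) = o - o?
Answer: 0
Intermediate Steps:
c(o) = 0 (c(o) = (o - o)/6 = (⅙)*0 = 0)
c(6)*(213 + 460) = 0*(213 + 460) = 0*673 = 0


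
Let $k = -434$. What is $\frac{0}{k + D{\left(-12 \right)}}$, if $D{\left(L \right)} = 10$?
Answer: $0$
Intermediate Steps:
$\frac{0}{k + D{\left(-12 \right)}} = \frac{0}{-434 + 10} = \frac{0}{-424} = 0 \left(- \frac{1}{424}\right) = 0$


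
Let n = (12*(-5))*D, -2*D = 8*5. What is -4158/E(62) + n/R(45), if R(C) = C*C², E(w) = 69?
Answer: -1683622/27945 ≈ -60.248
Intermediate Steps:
D = -20 (D = -4*5 = -½*40 = -20)
R(C) = C³
n = 1200 (n = (12*(-5))*(-20) = -60*(-20) = 1200)
-4158/E(62) + n/R(45) = -4158/69 + 1200/(45³) = -4158*1/69 + 1200/91125 = -1386/23 + 1200*(1/91125) = -1386/23 + 16/1215 = -1683622/27945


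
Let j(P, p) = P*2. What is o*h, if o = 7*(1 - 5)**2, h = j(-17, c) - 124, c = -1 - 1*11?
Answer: -17696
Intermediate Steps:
c = -12 (c = -1 - 11 = -12)
j(P, p) = 2*P
h = -158 (h = 2*(-17) - 124 = -34 - 124 = -158)
o = 112 (o = 7*(-4)**2 = 7*16 = 112)
o*h = 112*(-158) = -17696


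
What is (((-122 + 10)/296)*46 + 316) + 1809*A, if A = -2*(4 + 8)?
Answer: -1595344/37 ≈ -43117.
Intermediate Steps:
A = -24 (A = -2*12 = -24)
(((-122 + 10)/296)*46 + 316) + 1809*A = (((-122 + 10)/296)*46 + 316) + 1809*(-24) = (-112*1/296*46 + 316) - 43416 = (-14/37*46 + 316) - 43416 = (-644/37 + 316) - 43416 = 11048/37 - 43416 = -1595344/37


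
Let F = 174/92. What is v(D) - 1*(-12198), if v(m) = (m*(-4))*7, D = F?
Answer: 279336/23 ≈ 12145.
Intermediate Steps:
F = 87/46 (F = 174*(1/92) = 87/46 ≈ 1.8913)
D = 87/46 ≈ 1.8913
v(m) = -28*m (v(m) = -4*m*7 = -28*m)
v(D) - 1*(-12198) = -28*87/46 - 1*(-12198) = -1218/23 + 12198 = 279336/23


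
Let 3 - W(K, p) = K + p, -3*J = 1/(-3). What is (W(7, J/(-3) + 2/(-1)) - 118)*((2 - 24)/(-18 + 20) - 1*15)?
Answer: 84214/27 ≈ 3119.0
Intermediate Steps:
J = ⅑ (J = -1/(3*(-3)) = -(-1)/(3*3) = -⅓*(-⅓) = ⅑ ≈ 0.11111)
W(K, p) = 3 - K - p (W(K, p) = 3 - (K + p) = 3 + (-K - p) = 3 - K - p)
(W(7, J/(-3) + 2/(-1)) - 118)*((2 - 24)/(-18 + 20) - 1*15) = ((3 - 1*7 - ((⅑)/(-3) + 2/(-1))) - 118)*((2 - 24)/(-18 + 20) - 1*15) = ((3 - 7 - ((⅑)*(-⅓) + 2*(-1))) - 118)*(-22/2 - 15) = ((3 - 7 - (-1/27 - 2)) - 118)*(-22*½ - 15) = ((3 - 7 - 1*(-55/27)) - 118)*(-11 - 15) = ((3 - 7 + 55/27) - 118)*(-26) = (-53/27 - 118)*(-26) = -3239/27*(-26) = 84214/27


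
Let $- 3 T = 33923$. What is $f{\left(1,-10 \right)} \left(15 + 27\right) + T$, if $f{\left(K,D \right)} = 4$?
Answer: $- \frac{33419}{3} \approx -11140.0$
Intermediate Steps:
$T = - \frac{33923}{3}$ ($T = \left(- \frac{1}{3}\right) 33923 = - \frac{33923}{3} \approx -11308.0$)
$f{\left(1,-10 \right)} \left(15 + 27\right) + T = 4 \left(15 + 27\right) - \frac{33923}{3} = 4 \cdot 42 - \frac{33923}{3} = 168 - \frac{33923}{3} = - \frac{33419}{3}$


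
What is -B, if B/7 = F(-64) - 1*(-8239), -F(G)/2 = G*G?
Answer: -329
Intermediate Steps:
F(G) = -2*G**2 (F(G) = -2*G*G = -2*G**2)
B = 329 (B = 7*(-2*(-64)**2 - 1*(-8239)) = 7*(-2*4096 + 8239) = 7*(-8192 + 8239) = 7*47 = 329)
-B = -1*329 = -329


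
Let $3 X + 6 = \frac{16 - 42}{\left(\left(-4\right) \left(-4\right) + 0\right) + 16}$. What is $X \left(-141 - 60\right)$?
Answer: $\frac{7303}{16} \approx 456.44$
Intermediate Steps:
$X = - \frac{109}{48}$ ($X = -2 + \frac{\left(16 - 42\right) \frac{1}{\left(\left(-4\right) \left(-4\right) + 0\right) + 16}}{3} = -2 + \frac{\left(-26\right) \frac{1}{\left(16 + 0\right) + 16}}{3} = -2 + \frac{\left(-26\right) \frac{1}{16 + 16}}{3} = -2 + \frac{\left(-26\right) \frac{1}{32}}{3} = -2 + \frac{1}{3} \left(- \frac{13}{16}\right) = -2 - \frac{13}{48} = - \frac{109}{48} \approx -2.2708$)
$X \left(-141 - 60\right) = - \frac{109 \left(-141 - 60\right)}{48} = \left(- \frac{109}{48}\right) \left(-201\right) = \frac{7303}{16}$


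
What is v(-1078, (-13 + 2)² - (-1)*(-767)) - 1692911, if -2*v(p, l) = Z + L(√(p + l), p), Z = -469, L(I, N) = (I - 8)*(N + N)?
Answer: -3402601/2 + 2156*I*√431 ≈ -1.7013e+6 + 44760.0*I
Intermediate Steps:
L(I, N) = 2*N*(-8 + I) (L(I, N) = (-8 + I)*(2*N) = 2*N*(-8 + I))
v(p, l) = 469/2 - p*(-8 + √(l + p)) (v(p, l) = -(-469 + 2*p*(-8 + √(p + l)))/2 = -(-469 + 2*p*(-8 + √(l + p)))/2 = 469/2 - p*(-8 + √(l + p)))
v(-1078, (-13 + 2)² - (-1)*(-767)) - 1692911 = (469/2 - 1*(-1078)*(-8 + √(((-13 + 2)² - (-1)*(-767)) - 1078))) - 1692911 = (469/2 - 1*(-1078)*(-8 + √(((-11)² - 1*767) - 1078))) - 1692911 = (469/2 - 1*(-1078)*(-8 + √((121 - 767) - 1078))) - 1692911 = (469/2 - 1*(-1078)*(-8 + √(-646 - 1078))) - 1692911 = (469/2 - 1*(-1078)*(-8 + √(-1724))) - 1692911 = (469/2 - 1*(-1078)*(-8 + 2*I*√431)) - 1692911 = (469/2 + (-8624 + 2156*I*√431)) - 1692911 = (-16779/2 + 2156*I*√431) - 1692911 = -3402601/2 + 2156*I*√431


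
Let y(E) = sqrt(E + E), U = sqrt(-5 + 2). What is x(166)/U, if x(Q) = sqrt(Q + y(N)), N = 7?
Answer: -I*sqrt(498 + 3*sqrt(14))/3 ≈ -7.522*I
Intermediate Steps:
U = I*sqrt(3) (U = sqrt(-3) = I*sqrt(3) ≈ 1.732*I)
y(E) = sqrt(2)*sqrt(E) (y(E) = sqrt(2*E) = sqrt(2)*sqrt(E))
x(Q) = sqrt(Q + sqrt(14)) (x(Q) = sqrt(Q + sqrt(2)*sqrt(7)) = sqrt(Q + sqrt(14)))
x(166)/U = sqrt(166 + sqrt(14))/((I*sqrt(3))) = (-I*sqrt(3)/3)*sqrt(166 + sqrt(14)) = -I*sqrt(3)*sqrt(166 + sqrt(14))/3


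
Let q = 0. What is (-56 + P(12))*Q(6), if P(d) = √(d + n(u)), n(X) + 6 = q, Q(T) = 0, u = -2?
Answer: 0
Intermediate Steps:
n(X) = -6 (n(X) = -6 + 0 = -6)
P(d) = √(-6 + d) (P(d) = √(d - 6) = √(-6 + d))
(-56 + P(12))*Q(6) = (-56 + √(-6 + 12))*0 = (-56 + √6)*0 = 0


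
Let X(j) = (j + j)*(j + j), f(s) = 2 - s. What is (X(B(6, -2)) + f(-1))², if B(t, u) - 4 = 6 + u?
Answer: 67081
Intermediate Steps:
B(t, u) = 10 + u (B(t, u) = 4 + (6 + u) = 10 + u)
X(j) = 4*j² (X(j) = (2*j)*(2*j) = 4*j²)
(X(B(6, -2)) + f(-1))² = (4*(10 - 2)² + (2 - 1*(-1)))² = (4*8² + (2 + 1))² = (4*64 + 3)² = (256 + 3)² = 259² = 67081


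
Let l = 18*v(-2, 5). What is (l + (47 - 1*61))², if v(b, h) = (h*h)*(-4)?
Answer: 3290596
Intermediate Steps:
v(b, h) = -4*h² (v(b, h) = h²*(-4) = -4*h²)
l = -1800 (l = 18*(-4*5²) = 18*(-4*25) = 18*(-100) = -1800)
(l + (47 - 1*61))² = (-1800 + (47 - 1*61))² = (-1800 + (47 - 61))² = (-1800 - 14)² = (-1814)² = 3290596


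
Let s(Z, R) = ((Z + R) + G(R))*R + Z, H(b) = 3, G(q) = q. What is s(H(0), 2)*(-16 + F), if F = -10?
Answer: -442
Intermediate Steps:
s(Z, R) = Z + R*(Z + 2*R) (s(Z, R) = ((Z + R) + R)*R + Z = ((R + Z) + R)*R + Z = (Z + 2*R)*R + Z = R*(Z + 2*R) + Z = Z + R*(Z + 2*R))
s(H(0), 2)*(-16 + F) = (3 + 2*2**2 + 2*3)*(-16 - 10) = (3 + 2*4 + 6)*(-26) = (3 + 8 + 6)*(-26) = 17*(-26) = -442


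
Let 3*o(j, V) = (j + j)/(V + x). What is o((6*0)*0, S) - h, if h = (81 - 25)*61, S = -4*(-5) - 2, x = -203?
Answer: -3416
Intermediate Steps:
S = 18 (S = 20 - 2 = 18)
o(j, V) = 2*j/(3*(-203 + V)) (o(j, V) = ((j + j)/(V - 203))/3 = ((2*j)/(-203 + V))/3 = (2*j/(-203 + V))/3 = 2*j/(3*(-203 + V)))
h = 3416 (h = 56*61 = 3416)
o((6*0)*0, S) - h = 2*((6*0)*0)/(3*(-203 + 18)) - 1*3416 = (⅔)*(0*0)/(-185) - 3416 = (⅔)*0*(-1/185) - 3416 = 0 - 3416 = -3416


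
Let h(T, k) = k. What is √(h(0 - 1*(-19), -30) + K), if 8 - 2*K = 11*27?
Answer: I*√698/2 ≈ 13.21*I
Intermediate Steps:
K = -289/2 (K = 4 - 11*27/2 = 4 - ½*297 = 4 - 297/2 = -289/2 ≈ -144.50)
√(h(0 - 1*(-19), -30) + K) = √(-30 - 289/2) = √(-349/2) = I*√698/2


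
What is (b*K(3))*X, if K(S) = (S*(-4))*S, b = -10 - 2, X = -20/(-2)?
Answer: 4320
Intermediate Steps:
X = 10 (X = -20*(-½) = 10)
b = -12
K(S) = -4*S² (K(S) = (-4*S)*S = -4*S²)
(b*K(3))*X = -(-48)*3²*10 = -(-48)*9*10 = -12*(-36)*10 = 432*10 = 4320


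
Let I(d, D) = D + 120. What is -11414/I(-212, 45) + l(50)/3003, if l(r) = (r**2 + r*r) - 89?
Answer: -1014119/15015 ≈ -67.540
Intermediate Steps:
I(d, D) = 120 + D
l(r) = -89 + 2*r**2 (l(r) = (r**2 + r**2) - 89 = 2*r**2 - 89 = -89 + 2*r**2)
-11414/I(-212, 45) + l(50)/3003 = -11414/(120 + 45) + (-89 + 2*50**2)/3003 = -11414/165 + (-89 + 2*2500)*(1/3003) = -11414*1/165 + (-89 + 5000)*(1/3003) = -11414/165 + 4911*(1/3003) = -11414/165 + 1637/1001 = -1014119/15015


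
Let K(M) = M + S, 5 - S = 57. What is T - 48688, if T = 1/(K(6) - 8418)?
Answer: -412095233/8464 ≈ -48688.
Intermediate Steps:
S = -52 (S = 5 - 1*57 = 5 - 57 = -52)
K(M) = -52 + M (K(M) = M - 52 = -52 + M)
T = -1/8464 (T = 1/((-52 + 6) - 8418) = 1/(-46 - 8418) = 1/(-8464) = -1/8464 ≈ -0.00011815)
T - 48688 = -1/8464 - 48688 = -412095233/8464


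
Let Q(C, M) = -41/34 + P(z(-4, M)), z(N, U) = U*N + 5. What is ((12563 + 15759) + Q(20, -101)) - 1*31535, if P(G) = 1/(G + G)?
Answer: -22348365/6953 ≈ -3214.2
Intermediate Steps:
z(N, U) = 5 + N*U (z(N, U) = N*U + 5 = 5 + N*U)
P(G) = 1/(2*G)
Q(C, M) = -41/34 + 1/(2*(5 - 4*M))
((12563 + 15759) + Q(20, -101)) - 1*31535 = ((12563 + 15759) + 2*(47 - 41*(-101))/(17*(-5 + 4*(-101)))) - 1*31535 = (28322 + 2*(47 + 4141)/(17*(-5 - 404))) - 31535 = (28322 + (2/17)*4188/(-409)) - 31535 = (28322 + (2/17)*(-1/409)*4188) - 31535 = (28322 - 8376/6953) - 31535 = 196914490/6953 - 31535 = -22348365/6953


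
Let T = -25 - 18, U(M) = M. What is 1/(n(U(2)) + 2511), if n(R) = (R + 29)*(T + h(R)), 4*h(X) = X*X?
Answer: 1/1209 ≈ 0.00082713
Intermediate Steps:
T = -43
h(X) = X²/4 (h(X) = (X*X)/4 = X²/4)
n(R) = (-43 + R²/4)*(29 + R) (n(R) = (R + 29)*(-43 + R²/4) = (29 + R)*(-43 + R²/4) = (-43 + R²/4)*(29 + R))
1/(n(U(2)) + 2511) = 1/((-1247 - 43*2 + (¼)*2³ + (29/4)*2²) + 2511) = 1/((-1247 - 86 + (¼)*8 + (29/4)*4) + 2511) = 1/((-1247 - 86 + 2 + 29) + 2511) = 1/(-1302 + 2511) = 1/1209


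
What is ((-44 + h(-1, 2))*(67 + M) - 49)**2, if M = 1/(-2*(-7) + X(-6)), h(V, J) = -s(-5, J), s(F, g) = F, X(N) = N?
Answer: 455182225/64 ≈ 7.1122e+6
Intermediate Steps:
h(V, J) = 5 (h(V, J) = -1*(-5) = 5)
M = 1/8 (M = 1/(-2*(-7) - 6) = 1/(14 - 6) = 1/8 ≈ 0.12500)
((-44 + h(-1, 2))*(67 + M) - 49)**2 = ((-44 + 5)*(67 + 1/8) - 49)**2 = (-39*537/8 - 49)**2 = (-20943/8 - 49)**2 = (-21335/8)**2 = 455182225/64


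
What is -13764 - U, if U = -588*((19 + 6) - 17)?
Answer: -9060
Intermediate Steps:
U = -4704 (U = -588*(25 - 17) = -588*8 = -4704)
-13764 - U = -13764 - 1*(-4704) = -13764 + 4704 = -9060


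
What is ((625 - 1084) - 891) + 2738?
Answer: 1388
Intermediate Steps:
((625 - 1084) - 891) + 2738 = (-459 - 891) + 2738 = -1350 + 2738 = 1388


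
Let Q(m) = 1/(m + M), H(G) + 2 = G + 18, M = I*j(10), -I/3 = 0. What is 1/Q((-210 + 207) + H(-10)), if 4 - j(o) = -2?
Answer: 3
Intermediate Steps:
I = 0 (I = -3*0 = 0)
j(o) = 6 (j(o) = 4 - 1*(-2) = 4 + 2 = 6)
M = 0 (M = 0*6 = 0)
H(G) = 16 + G (H(G) = -2 + (G + 18) = -2 + (18 + G) = 16 + G)
Q(m) = 1/m (Q(m) = 1/(m + 0) = 1/m)
1/Q((-210 + 207) + H(-10)) = 1/(1/((-210 + 207) + (16 - 10))) = 1/(1/(-3 + 6)) = 1/(1/3) = 1/(⅓) = 3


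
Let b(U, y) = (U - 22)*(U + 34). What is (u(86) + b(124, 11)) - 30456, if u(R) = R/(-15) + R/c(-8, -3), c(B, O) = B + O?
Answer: -2368336/165 ≈ -14354.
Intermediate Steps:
u(R) = -26*R/165 (u(R) = R/(-15) + R/(-8 - 3) = R*(-1/15) + R/(-11) = -R/15 + R*(-1/11) = -R/15 - R/11 = -26*R/165)
b(U, y) = (-22 + U)*(34 + U)
(u(86) + b(124, 11)) - 30456 = (-26/165*86 + (-748 + 124² + 12*124)) - 30456 = (-2236/165 + (-748 + 15376 + 1488)) - 30456 = (-2236/165 + 16116) - 30456 = 2656904/165 - 30456 = -2368336/165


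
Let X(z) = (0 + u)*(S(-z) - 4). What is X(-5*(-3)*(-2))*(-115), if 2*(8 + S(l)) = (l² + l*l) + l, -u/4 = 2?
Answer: 830760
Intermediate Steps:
u = -8 (u = -4*2 = -8)
S(l) = -8 + l² + l/2 (S(l) = -8 + ((l² + l*l) + l)/2 = -8 + ((l² + l²) + l)/2 = -8 + (2*l² + l)/2 = -8 + (l + 2*l²)/2 = -8 + (l² + l/2) = -8 + l² + l/2)
X(z) = 96 - 8*z² + 4*z (X(z) = (0 - 8)*((-8 + (-z)² + (-z)/2) - 4) = -8*((-8 + z² - z/2) - 4) = -8*(-12 + z² - z/2) = 96 - 8*z² + 4*z)
X(-5*(-3)*(-2))*(-115) = (96 - 8*(-5*(-3)*(-2))² + 4*(-5*(-3)*(-2)))*(-115) = (96 - 8*(15*(-2))² + 4*(15*(-2)))*(-115) = (96 - 8*(-30)² + 4*(-30))*(-115) = (96 - 8*900 - 120)*(-115) = (96 - 7200 - 120)*(-115) = -7224*(-115) = 830760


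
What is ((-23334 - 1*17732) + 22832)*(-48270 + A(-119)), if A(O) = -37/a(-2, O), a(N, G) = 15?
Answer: 4401000786/5 ≈ 8.8020e+8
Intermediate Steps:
A(O) = -37/15
((-23334 - 1*17732) + 22832)*(-48270 + A(-119)) = ((-23334 - 1*17732) + 22832)*(-48270 - 37/15) = ((-23334 - 17732) + 22832)*(-724087/15) = (-41066 + 22832)*(-724087/15) = -18234*(-724087/15) = 4401000786/5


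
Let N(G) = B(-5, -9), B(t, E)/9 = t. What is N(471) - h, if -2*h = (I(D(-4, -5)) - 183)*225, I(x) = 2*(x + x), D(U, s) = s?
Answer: -45765/2 ≈ -22883.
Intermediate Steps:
B(t, E) = 9*t
I(x) = 4*x (I(x) = 2*(2*x) = 4*x)
N(G) = -45 (N(G) = 9*(-5) = -45)
h = 45675/2 (h = -(4*(-5) - 183)*225/2 = -(-20 - 183)*225/2 = -(-203)*225/2 = -½*(-45675) = 45675/2 ≈ 22838.)
N(471) - h = -45 - 1*45675/2 = -45 - 45675/2 = -45765/2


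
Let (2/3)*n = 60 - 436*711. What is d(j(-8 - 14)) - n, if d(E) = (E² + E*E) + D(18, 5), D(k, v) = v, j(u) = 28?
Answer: 466477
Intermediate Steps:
d(E) = 5 + 2*E² (d(E) = (E² + E*E) + 5 = (E² + E²) + 5 = 2*E² + 5 = 5 + 2*E²)
n = -464904 (n = 3*(60 - 436*711)/2 = 3*(60 - 309996)/2 = (3/2)*(-309936) = -464904)
d(j(-8 - 14)) - n = (5 + 2*28²) - 1*(-464904) = (5 + 2*784) + 464904 = (5 + 1568) + 464904 = 1573 + 464904 = 466477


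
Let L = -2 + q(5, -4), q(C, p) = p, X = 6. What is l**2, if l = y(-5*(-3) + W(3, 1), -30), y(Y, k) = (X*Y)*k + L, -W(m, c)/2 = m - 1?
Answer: 3944196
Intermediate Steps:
W(m, c) = 2 - 2*m (W(m, c) = -2*(m - 1) = -2*(-1 + m) = 2 - 2*m)
L = -6 (L = -2 - 4 = -6)
y(Y, k) = -6 + 6*Y*k (y(Y, k) = (6*Y)*k - 6 = 6*Y*k - 6 = -6 + 6*Y*k)
l = -1986 (l = -6 + 6*(-5*(-3) + (2 - 2*3))*(-30) = -6 + 6*(15 + (2 - 6))*(-30) = -6 + 6*(15 - 4)*(-30) = -6 + 6*11*(-30) = -6 - 1980 = -1986)
l**2 = (-1986)**2 = 3944196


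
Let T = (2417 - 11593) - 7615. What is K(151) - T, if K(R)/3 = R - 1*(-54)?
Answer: 17406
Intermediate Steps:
K(R) = 162 + 3*R (K(R) = 3*(R - 1*(-54)) = 3*(R + 54) = 3*(54 + R) = 162 + 3*R)
T = -16791 (T = -9176 - 7615 = -16791)
K(151) - T = (162 + 3*151) - 1*(-16791) = (162 + 453) + 16791 = 615 + 16791 = 17406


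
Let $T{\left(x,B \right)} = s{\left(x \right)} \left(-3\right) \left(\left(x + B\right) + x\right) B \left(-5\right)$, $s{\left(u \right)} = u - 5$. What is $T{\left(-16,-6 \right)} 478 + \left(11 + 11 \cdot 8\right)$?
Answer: $-34329861$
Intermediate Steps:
$s{\left(u \right)} = -5 + u$
$T{\left(x,B \right)} = - 5 B \left(15 - 3 x\right) \left(B + 2 x\right)$ ($T{\left(x,B \right)} = \left(-5 + x\right) \left(-3\right) \left(\left(x + B\right) + x\right) B \left(-5\right) = \left(15 - 3 x\right) \left(\left(B + x\right) + x\right) B \left(-5\right) = \left(15 - 3 x\right) \left(B + 2 x\right) B \left(-5\right) = \left(15 - 3 x\right) B \left(B + 2 x\right) \left(-5\right) = \left(15 - 3 x\right) \left(- 5 B \left(B + 2 x\right)\right) = - 5 B \left(15 - 3 x\right) \left(B + 2 x\right)$)
$T{\left(-16,-6 \right)} 478 + \left(11 + 11 \cdot 8\right) = 15 \left(-6\right) \left(-5 - 16\right) \left(-6 + 2 \left(-16\right)\right) 478 + \left(11 + 11 \cdot 8\right) = 15 \left(-6\right) \left(-21\right) \left(-6 - 32\right) 478 + \left(11 + 88\right) = 15 \left(-6\right) \left(-21\right) \left(-38\right) 478 + 99 = \left(-71820\right) 478 + 99 = -34329960 + 99 = -34329861$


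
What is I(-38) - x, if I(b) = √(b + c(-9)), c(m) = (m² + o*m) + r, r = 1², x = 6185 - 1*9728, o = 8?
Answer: 3543 + 2*I*√7 ≈ 3543.0 + 5.2915*I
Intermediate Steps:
x = -3543 (x = 6185 - 9728 = -3543)
r = 1
c(m) = 1 + m² + 8*m (c(m) = (m² + 8*m) + 1 = 1 + m² + 8*m)
I(b) = √(10 + b) (I(b) = √(b + (1 + (-9)² + 8*(-9))) = √(b + (1 + 81 - 72)) = √(b + 10) = √(10 + b))
I(-38) - x = √(10 - 38) - 1*(-3543) = √(-28) + 3543 = 2*I*√7 + 3543 = 3543 + 2*I*√7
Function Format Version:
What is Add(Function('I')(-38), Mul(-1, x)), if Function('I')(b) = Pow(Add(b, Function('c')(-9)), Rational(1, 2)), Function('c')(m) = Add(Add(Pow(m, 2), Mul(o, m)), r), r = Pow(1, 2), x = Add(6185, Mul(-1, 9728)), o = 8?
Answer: Add(3543, Mul(2, I, Pow(7, Rational(1, 2)))) ≈ Add(3543.0, Mul(5.2915, I))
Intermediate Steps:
x = -3543 (x = Add(6185, -9728) = -3543)
r = 1
Function('c')(m) = Add(1, Pow(m, 2), Mul(8, m)) (Function('c')(m) = Add(Add(Pow(m, 2), Mul(8, m)), 1) = Add(1, Pow(m, 2), Mul(8, m)))
Function('I')(b) = Pow(Add(10, b), Rational(1, 2)) (Function('I')(b) = Pow(Add(b, Add(1, Pow(-9, 2), Mul(8, -9))), Rational(1, 2)) = Pow(Add(b, Add(1, 81, -72)), Rational(1, 2)) = Pow(Add(b, 10), Rational(1, 2)) = Pow(Add(10, b), Rational(1, 2)))
Add(Function('I')(-38), Mul(-1, x)) = Add(Pow(Add(10, -38), Rational(1, 2)), Mul(-1, -3543)) = Add(Pow(-28, Rational(1, 2)), 3543) = Add(Mul(2, I, Pow(7, Rational(1, 2))), 3543) = Add(3543, Mul(2, I, Pow(7, Rational(1, 2))))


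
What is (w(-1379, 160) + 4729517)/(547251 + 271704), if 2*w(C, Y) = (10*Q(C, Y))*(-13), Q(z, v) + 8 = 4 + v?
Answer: 4719377/818955 ≈ 5.7627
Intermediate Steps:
Q(z, v) = -4 + v (Q(z, v) = -8 + (4 + v) = -4 + v)
w(C, Y) = 260 - 65*Y (w(C, Y) = ((10*(-4 + Y))*(-13))/2 = ((-40 + 10*Y)*(-13))/2 = (520 - 130*Y)/2 = 260 - 65*Y)
(w(-1379, 160) + 4729517)/(547251 + 271704) = ((260 - 65*160) + 4729517)/(547251 + 271704) = ((260 - 10400) + 4729517)/818955 = (-10140 + 4729517)*(1/818955) = 4719377*(1/818955) = 4719377/818955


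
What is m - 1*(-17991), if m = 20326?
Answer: 38317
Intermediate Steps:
m - 1*(-17991) = 20326 - 1*(-17991) = 20326 + 17991 = 38317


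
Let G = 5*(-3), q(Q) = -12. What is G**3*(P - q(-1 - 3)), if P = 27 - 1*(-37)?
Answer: -256500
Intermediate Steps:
P = 64 (P = 27 + 37 = 64)
G = -15
G**3*(P - q(-1 - 3)) = (-15)**3*(64 - 1*(-12)) = -3375*(64 + 12) = -3375*76 = -256500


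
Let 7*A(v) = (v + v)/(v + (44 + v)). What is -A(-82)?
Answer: -41/210 ≈ -0.19524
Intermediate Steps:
A(v) = 2*v/(7*(44 + 2*v)) (A(v) = ((v + v)/(v + (44 + v)))/7 = ((2*v)/(44 + 2*v))/7 = (2*v/(44 + 2*v))/7 = 2*v/(7*(44 + 2*v)))
-A(-82) = -(-82)/(7*(22 - 82)) = -(-82)/(7*(-60)) = -(-82)*(-1)/(7*60) = -1*41/210 = -41/210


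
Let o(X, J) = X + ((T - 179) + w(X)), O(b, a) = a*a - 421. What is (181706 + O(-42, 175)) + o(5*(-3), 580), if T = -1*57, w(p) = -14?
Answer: 211645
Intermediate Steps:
O(b, a) = -421 + a² (O(b, a) = a² - 421 = -421 + a²)
T = -57
o(X, J) = -250 + X (o(X, J) = X + ((-57 - 179) - 14) = X + (-236 - 14) = X - 250 = -250 + X)
(181706 + O(-42, 175)) + o(5*(-3), 580) = (181706 + (-421 + 175²)) + (-250 + 5*(-3)) = (181706 + (-421 + 30625)) + (-250 - 15) = (181706 + 30204) - 265 = 211910 - 265 = 211645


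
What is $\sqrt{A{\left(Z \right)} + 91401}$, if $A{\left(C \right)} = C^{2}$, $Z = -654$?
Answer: $\sqrt{519117} \approx 720.5$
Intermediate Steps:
$\sqrt{A{\left(Z \right)} + 91401} = \sqrt{\left(-654\right)^{2} + 91401} = \sqrt{427716 + 91401} = \sqrt{519117}$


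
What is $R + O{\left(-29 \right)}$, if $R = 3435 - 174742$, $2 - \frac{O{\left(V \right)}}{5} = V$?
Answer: $-171152$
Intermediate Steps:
$O{\left(V \right)} = 10 - 5 V$
$R = -171307$
$R + O{\left(-29 \right)} = -171307 + \left(10 - -145\right) = -171307 + \left(10 + 145\right) = -171307 + 155 = -171152$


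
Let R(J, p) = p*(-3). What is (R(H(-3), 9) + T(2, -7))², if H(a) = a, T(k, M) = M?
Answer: 1156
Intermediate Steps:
R(J, p) = -3*p
(R(H(-3), 9) + T(2, -7))² = (-3*9 - 7)² = (-27 - 7)² = (-34)² = 1156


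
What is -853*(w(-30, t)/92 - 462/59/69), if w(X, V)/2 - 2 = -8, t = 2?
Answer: 282343/1357 ≈ 208.06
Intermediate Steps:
w(X, V) = -12 (w(X, V) = 4 + 2*(-8) = 4 - 16 = -12)
-853*(w(-30, t)/92 - 462/59/69) = -853*(-12/92 - 462/59/69) = -853*(-12*1/92 - 462*1/59*(1/69)) = -853*(-3/23 - 462/59*1/69) = -853*(-3/23 - 154/1357) = -853*(-331/1357) = 282343/1357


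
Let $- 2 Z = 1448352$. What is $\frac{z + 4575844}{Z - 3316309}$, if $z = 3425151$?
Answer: $- \frac{1600199}{808097} \approx -1.9802$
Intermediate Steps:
$Z = -724176$ ($Z = \left(- \frac{1}{2}\right) 1448352 = -724176$)
$\frac{z + 4575844}{Z - 3316309} = \frac{3425151 + 4575844}{-724176 - 3316309} = \frac{8000995}{-4040485} = 8000995 \left(- \frac{1}{4040485}\right) = - \frac{1600199}{808097}$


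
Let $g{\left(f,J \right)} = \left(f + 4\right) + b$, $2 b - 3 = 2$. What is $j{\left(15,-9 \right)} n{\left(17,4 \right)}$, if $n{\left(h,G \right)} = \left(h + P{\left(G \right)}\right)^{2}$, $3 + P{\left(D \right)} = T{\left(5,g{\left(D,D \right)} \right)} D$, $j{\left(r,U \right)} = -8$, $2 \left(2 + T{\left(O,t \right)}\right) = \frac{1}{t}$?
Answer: $- \frac{135200}{441} \approx -306.58$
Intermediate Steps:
$b = \frac{5}{2}$ ($b = \frac{3}{2} + \frac{1}{2} \cdot 2 = \frac{3}{2} + 1 = \frac{5}{2} \approx 2.5$)
$g{\left(f,J \right)} = \frac{13}{2} + f$ ($g{\left(f,J \right)} = \left(f + 4\right) + \frac{5}{2} = \left(4 + f\right) + \frac{5}{2} = \frac{13}{2} + f$)
$T{\left(O,t \right)} = -2 + \frac{1}{2 t}$
$P{\left(D \right)} = -3 + D \left(-2 + \frac{1}{2 \left(\frac{13}{2} + D\right)}\right)$ ($P{\left(D \right)} = -3 + \left(-2 + \frac{1}{2 \left(\frac{13}{2} + D\right)}\right) D = -3 + D \left(-2 + \frac{1}{2 \left(\frac{13}{2} + D\right)}\right)$)
$n{\left(h,G \right)} = \left(h + \frac{-39 - 31 G - 4 G^{2}}{13 + 2 G}\right)^{2}$
$j{\left(15,-9 \right)} n{\left(17,4 \right)} = - 8 \frac{\left(4 \left(25 + 4 \cdot 4\right) + \left(3 - 17\right) \left(13 + 2 \cdot 4\right)\right)^{2}}{\left(13 + 2 \cdot 4\right)^{2}} = - 8 \frac{\left(4 \left(25 + 16\right) + \left(3 - 17\right) \left(13 + 8\right)\right)^{2}}{\left(13 + 8\right)^{2}} = - 8 \frac{\left(4 \cdot 41 - 294\right)^{2}}{441} = - 8 \frac{\left(164 - 294\right)^{2}}{441} = - 8 \frac{\left(-130\right)^{2}}{441} = - 8 \cdot \frac{1}{441} \cdot 16900 = \left(-8\right) \frac{16900}{441} = - \frac{135200}{441}$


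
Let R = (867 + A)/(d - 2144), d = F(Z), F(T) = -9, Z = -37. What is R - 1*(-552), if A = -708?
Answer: 1188297/2153 ≈ 551.93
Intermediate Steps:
d = -9
R = -159/2153 (R = (867 - 708)/(-9 - 2144) = 159/(-2153) = 159*(-1/2153) = -159/2153 ≈ -0.073850)
R - 1*(-552) = -159/2153 - 1*(-552) = -159/2153 + 552 = 1188297/2153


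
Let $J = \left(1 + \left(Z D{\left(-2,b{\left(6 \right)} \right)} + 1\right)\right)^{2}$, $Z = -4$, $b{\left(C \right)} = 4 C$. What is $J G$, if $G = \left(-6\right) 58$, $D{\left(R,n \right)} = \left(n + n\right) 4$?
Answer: $-204191088$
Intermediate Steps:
$D{\left(R,n \right)} = 8 n$ ($D{\left(R,n \right)} = 2 n 4 = 8 n$)
$G = -348$
$J = 586756$ ($J = \left(1 + \left(- 4 \cdot 8 \cdot 4 \cdot 6 + 1\right)\right)^{2} = \left(1 + \left(- 4 \cdot 8 \cdot 24 + 1\right)\right)^{2} = \left(1 + \left(\left(-4\right) 192 + 1\right)\right)^{2} = \left(1 + \left(-768 + 1\right)\right)^{2} = \left(1 - 767\right)^{2} = \left(-766\right)^{2} = 586756$)
$J G = 586756 \left(-348\right) = -204191088$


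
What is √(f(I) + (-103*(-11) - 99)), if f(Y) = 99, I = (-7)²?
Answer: √1133 ≈ 33.660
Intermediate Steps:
I = 49
√(f(I) + (-103*(-11) - 99)) = √(99 + (-103*(-11) - 99)) = √(99 + (1133 - 99)) = √(99 + 1034) = √1133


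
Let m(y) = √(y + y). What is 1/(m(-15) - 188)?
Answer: -94/17687 - I*√30/35374 ≈ -0.0053146 - 0.00015484*I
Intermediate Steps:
m(y) = √2*√y (m(y) = √(2*y) = √2*√y)
1/(m(-15) - 188) = 1/(√2*√(-15) - 188) = 1/(√2*(I*√15) - 188) = 1/(I*√30 - 188) = 1/(-188 + I*√30)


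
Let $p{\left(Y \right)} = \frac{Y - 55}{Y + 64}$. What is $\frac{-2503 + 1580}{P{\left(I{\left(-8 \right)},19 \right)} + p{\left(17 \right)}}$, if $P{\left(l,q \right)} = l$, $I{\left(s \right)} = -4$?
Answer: $\frac{74763}{362} \approx 206.53$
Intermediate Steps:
$p{\left(Y \right)} = \frac{-55 + Y}{64 + Y}$
$\frac{-2503 + 1580}{P{\left(I{\left(-8 \right)},19 \right)} + p{\left(17 \right)}} = \frac{-2503 + 1580}{-4 + \frac{-55 + 17}{64 + 17}} = - \frac{923}{-4 + \frac{1}{81} \left(-38\right)} = - \frac{923}{-4 - \frac{38}{81}} = - \frac{923}{- \frac{362}{81}} = \left(-923\right) \left(- \frac{81}{362}\right) = \frac{74763}{362}$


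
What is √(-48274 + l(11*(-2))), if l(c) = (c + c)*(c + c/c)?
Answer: 5*I*√1894 ≈ 217.6*I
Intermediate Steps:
l(c) = 2*c*(1 + c) (l(c) = (2*c)*(c + 1) = (2*c)*(1 + c) = 2*c*(1 + c))
√(-48274 + l(11*(-2))) = √(-48274 + 2*(11*(-2))*(1 + 11*(-2))) = √(-48274 + 2*(-22)*(1 - 22)) = √(-48274 + 2*(-22)*(-21)) = √(-48274 + 924) = √(-47350) = 5*I*√1894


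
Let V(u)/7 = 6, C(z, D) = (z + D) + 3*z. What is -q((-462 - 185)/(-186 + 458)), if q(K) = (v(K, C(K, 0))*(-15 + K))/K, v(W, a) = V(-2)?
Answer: -198534/647 ≈ -306.85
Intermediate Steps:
C(z, D) = D + 4*z (C(z, D) = (D + z) + 3*z = D + 4*z)
V(u) = 42 (V(u) = 7*6 = 42)
v(W, a) = 42
q(K) = (-630 + 42*K)/K (q(K) = (42*(-15 + K))/K = (-630 + 42*K)/K)
-q((-462 - 185)/(-186 + 458)) = -(42 - 630*(-186 + 458)/(-462 - 185)) = -(42 - 630/((-647/272))) = -(42 - 630/((-647*1/272))) = -(42 - 630/(-647/272)) = -(42 - 630*(-272/647)) = -(42 + 171360/647) = -1*198534/647 = -198534/647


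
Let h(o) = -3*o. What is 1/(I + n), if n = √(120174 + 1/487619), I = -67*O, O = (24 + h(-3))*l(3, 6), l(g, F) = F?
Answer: -6468753654/85755886848257 - √28574047078121633/85755886848257 ≈ -7.7403e-5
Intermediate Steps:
O = 198 (O = (24 - 3*(-3))*6 = (24 + 9)*6 = 33*6 = 198)
I = -13266 (I = -67*198 = -13266)
n = √28574047078121633/487619 (n = √(120174 + 1/487619) = √(58599125707/487619) = √28574047078121633/487619 ≈ 346.66)
1/(I + n) = 1/(-13266 + √28574047078121633/487619)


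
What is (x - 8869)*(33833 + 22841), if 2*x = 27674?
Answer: 281556432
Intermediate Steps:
x = 13837 (x = (½)*27674 = 13837)
(x - 8869)*(33833 + 22841) = (13837 - 8869)*(33833 + 22841) = 4968*56674 = 281556432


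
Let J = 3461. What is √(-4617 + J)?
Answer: 34*I ≈ 34.0*I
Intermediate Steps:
√(-4617 + J) = √(-4617 + 3461) = √(-1156) = 34*I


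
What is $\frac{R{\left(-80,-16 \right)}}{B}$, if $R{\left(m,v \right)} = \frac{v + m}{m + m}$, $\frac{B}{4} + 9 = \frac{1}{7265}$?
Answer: $- \frac{4359}{261536} \approx -0.016667$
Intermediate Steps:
$B = - \frac{261536}{7265}$ ($B = -36 + \frac{4}{7265} = - \frac{261536}{7265} \approx -35.999$)
$R{\left(m,v \right)} = \frac{m + v}{2 m}$
$\frac{R{\left(-80,-16 \right)}}{B} = \frac{\frac{1}{2} \frac{1}{-80} \left(-80 - 16\right)}{- \frac{261536}{7265}} = \frac{1}{2} \left(- \frac{1}{80}\right) \left(-96\right) \left(- \frac{7265}{261536}\right) = \frac{3}{5} \left(- \frac{7265}{261536}\right) = - \frac{4359}{261536}$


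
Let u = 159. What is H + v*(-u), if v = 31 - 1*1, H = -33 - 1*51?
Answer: -4854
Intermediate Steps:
H = -84 (H = -33 - 51 = -84)
v = 30 (v = 31 - 1 = 30)
H + v*(-u) = -84 + 30*(-1*159) = -84 + 30*(-159) = -84 - 4770 = -4854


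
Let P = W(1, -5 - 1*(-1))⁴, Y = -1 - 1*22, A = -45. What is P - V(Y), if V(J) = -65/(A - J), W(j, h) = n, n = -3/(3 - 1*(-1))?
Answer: -7429/2816 ≈ -2.6381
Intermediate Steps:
Y = -23 (Y = -1 - 22 = -23)
n = -¾ (n = -3/(3 + 1) = -3/4 = -3*¼ = -¾ ≈ -0.75000)
W(j, h) = -¾
V(J) = -65/(-45 - J)
P = 81/256 (P = (-¾)⁴ = 81/256 ≈ 0.31641)
P - V(Y) = 81/256 - 65/(45 - 23) = 81/256 - 65/22 = -7429/2816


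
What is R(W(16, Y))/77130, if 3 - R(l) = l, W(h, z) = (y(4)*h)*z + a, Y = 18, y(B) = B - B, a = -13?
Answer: 8/38565 ≈ 0.00020744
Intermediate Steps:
y(B) = 0
W(h, z) = -13 (W(h, z) = (0*h)*z - 13 = 0*z - 13 = 0 - 13 = -13)
R(l) = 3 - l
R(W(16, Y))/77130 = (3 - 1*(-13))/77130 = (3 + 13)*(1/77130) = 16*(1/77130) = 8/38565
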